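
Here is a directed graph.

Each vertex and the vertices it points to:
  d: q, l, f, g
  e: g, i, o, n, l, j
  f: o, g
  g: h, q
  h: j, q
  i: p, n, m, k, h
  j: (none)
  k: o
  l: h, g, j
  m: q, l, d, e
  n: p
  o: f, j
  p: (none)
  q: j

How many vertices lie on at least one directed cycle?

5

A vertex is on a directed cycle iff it belongs to a strongly connected component of size ≥ 2 (or has a self-loop).
The vertices on cycles are {e, f, i, m, o} — 5 in total.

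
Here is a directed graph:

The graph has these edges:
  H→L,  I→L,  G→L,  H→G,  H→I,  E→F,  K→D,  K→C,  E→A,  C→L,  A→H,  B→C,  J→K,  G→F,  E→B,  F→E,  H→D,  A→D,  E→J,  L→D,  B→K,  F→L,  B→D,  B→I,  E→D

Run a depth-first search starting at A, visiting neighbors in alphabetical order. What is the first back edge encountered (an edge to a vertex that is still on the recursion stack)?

DFS from A (visiting neighbors in alphabetical order); mark gray on enter, black on exit:
A gray
  D gray
  D black
  H gray
    H→D: D black — skip
    G gray
      F gray
        E gray
          E→A: A is gray → back edge
First back edge: E → A.

E→A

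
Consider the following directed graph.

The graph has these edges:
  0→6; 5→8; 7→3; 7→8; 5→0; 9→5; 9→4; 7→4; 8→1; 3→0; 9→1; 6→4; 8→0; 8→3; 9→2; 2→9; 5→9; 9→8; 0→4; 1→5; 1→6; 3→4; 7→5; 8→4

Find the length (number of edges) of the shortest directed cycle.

For each vertex v, BFS finds the shortest path from v back to v.
The shortest such closed walk is 5 → 9 → 5, length 2.

2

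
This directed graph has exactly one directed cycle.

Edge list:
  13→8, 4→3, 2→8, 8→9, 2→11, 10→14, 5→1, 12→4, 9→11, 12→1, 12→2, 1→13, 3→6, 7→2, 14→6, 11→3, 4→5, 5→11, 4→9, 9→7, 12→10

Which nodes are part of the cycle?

DFS with gray/black marking from 9:
9 gray
  7 gray
    2 gray
      8 gray
        8→9: 9 is gray → back edge
Back edge closes the cycle 9 → 7 → 2 → 8 → 9; its vertices are {2, 7, 8, 9}.

2, 7, 8, 9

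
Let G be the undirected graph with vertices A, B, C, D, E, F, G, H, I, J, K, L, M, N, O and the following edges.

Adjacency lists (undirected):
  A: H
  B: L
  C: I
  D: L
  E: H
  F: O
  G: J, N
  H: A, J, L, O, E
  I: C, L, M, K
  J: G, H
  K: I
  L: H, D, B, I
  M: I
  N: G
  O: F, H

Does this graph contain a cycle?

No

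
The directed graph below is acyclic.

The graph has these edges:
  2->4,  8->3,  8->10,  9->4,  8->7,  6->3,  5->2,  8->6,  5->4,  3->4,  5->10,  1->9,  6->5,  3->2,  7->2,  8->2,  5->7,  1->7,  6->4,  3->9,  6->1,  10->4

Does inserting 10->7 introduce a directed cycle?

Adding 10→7 creates a cycle iff 7 can already reach 10.
Explore from 7: no path reaches 10. The graph stays acyclic.

No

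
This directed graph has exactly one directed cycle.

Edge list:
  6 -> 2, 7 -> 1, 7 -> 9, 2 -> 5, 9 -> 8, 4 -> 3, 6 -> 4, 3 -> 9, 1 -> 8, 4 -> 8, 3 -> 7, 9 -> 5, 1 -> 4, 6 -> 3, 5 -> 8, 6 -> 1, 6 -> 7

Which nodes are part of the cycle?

1, 3, 4, 7

DFS with gray/black marking from 4:
4 gray
  8 gray
  8 black
  3 gray
    7 gray
      1 gray
        1→8: 8 black — skip
        1→4: 4 is gray → back edge
Back edge closes the cycle 4 → 3 → 7 → 1 → 4; its vertices are {1, 3, 4, 7}.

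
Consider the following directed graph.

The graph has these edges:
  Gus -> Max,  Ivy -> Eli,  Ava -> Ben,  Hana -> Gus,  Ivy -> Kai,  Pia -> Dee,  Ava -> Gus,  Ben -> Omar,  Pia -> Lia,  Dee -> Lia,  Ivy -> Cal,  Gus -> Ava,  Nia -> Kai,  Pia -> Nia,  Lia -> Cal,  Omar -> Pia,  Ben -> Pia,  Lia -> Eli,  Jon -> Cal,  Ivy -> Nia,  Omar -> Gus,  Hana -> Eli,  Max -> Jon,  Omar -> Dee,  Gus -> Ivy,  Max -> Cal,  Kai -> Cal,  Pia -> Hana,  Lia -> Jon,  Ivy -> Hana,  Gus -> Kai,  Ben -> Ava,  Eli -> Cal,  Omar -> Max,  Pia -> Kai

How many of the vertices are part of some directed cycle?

A vertex is on a directed cycle iff it belongs to a strongly connected component of size ≥ 2 (or has a self-loop).
The vertices on cycles are {Ava, Ben, Gus, Ivy, Pia, Hana, Omar} — 7 in total.

7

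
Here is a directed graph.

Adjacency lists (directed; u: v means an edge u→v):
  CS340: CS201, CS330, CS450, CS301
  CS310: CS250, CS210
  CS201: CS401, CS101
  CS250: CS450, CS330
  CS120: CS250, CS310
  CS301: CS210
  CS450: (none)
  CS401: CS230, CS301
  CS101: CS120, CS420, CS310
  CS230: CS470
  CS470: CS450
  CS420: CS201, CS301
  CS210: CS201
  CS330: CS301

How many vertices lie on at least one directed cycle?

10

A vertex is on a directed cycle iff it belongs to a strongly connected component of size ≥ 2 (or has a self-loop).
The vertices on cycles are {CS101, CS120, CS201, CS210, CS250, CS301, CS310, CS330, CS401, CS420} — 10 in total.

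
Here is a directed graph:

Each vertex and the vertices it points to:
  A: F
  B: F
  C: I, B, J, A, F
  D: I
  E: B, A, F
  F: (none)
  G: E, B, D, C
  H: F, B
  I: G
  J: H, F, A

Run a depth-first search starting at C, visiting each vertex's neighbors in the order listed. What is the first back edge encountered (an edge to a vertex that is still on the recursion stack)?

DFS from C (visiting each vertex's neighbors in the order listed); mark gray on enter, black on exit:
C gray
  I gray
    G gray
      E gray
        B gray
          F gray
          F black
        B black
        A gray
          A→F: F black — skip
        A black
        E→F: F black — skip
      E black
      G→B: B black — skip
      D gray
        D→I: I is gray → back edge
First back edge: D → I.

D→I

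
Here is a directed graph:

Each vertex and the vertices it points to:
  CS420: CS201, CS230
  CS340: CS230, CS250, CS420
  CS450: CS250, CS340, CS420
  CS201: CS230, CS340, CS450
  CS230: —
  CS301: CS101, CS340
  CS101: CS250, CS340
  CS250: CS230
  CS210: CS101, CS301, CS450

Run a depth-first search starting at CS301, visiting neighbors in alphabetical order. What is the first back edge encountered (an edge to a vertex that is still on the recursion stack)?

DFS from CS301 (visiting neighbors in alphabetical order); mark gray on enter, black on exit:
CS301 gray
  CS101 gray
    CS250 gray
      CS230 gray
      CS230 black
    CS250 black
    CS340 gray
      CS340→CS230: CS230 black — skip
      CS340→CS250: CS250 black — skip
      CS420 gray
        CS201 gray
          CS201→CS230: CS230 black — skip
          CS201→CS340: CS340 is gray → back edge
First back edge: CS201 → CS340.

CS201->CS340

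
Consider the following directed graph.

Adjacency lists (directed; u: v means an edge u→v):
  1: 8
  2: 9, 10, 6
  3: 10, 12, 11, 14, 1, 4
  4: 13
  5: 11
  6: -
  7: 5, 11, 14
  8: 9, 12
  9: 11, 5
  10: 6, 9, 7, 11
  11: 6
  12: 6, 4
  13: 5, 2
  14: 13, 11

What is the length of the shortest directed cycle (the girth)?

5

For each vertex v, BFS finds the shortest path from v back to v.
The shortest such closed walk is 13 → 2 → 10 → 7 → 14 → 13, length 5.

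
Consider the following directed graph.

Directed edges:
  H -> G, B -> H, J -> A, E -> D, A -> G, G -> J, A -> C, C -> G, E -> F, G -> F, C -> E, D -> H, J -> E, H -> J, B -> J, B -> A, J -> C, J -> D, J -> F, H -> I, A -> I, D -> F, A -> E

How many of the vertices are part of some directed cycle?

7

A vertex is on a directed cycle iff it belongs to a strongly connected component of size ≥ 2 (or has a self-loop).
The vertices on cycles are {A, C, D, E, G, H, J} — 7 in total.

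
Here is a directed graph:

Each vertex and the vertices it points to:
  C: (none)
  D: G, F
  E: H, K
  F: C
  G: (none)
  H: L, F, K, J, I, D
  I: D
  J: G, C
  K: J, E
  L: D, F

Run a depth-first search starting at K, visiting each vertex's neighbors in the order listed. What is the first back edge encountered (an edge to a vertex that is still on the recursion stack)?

H->K

DFS from K (visiting each vertex's neighbors in the order listed); mark gray on enter, black on exit:
K gray
  J gray
    G gray
    G black
    C gray
    C black
  J black
  E gray
    H gray
      L gray
        D gray
          D→G: G black — skip
          F gray
            F→C: C black — skip
          F black
        D black
        L→F: F black — skip
      L black
      H→F: F black — skip
      H→K: K is gray → back edge
First back edge: H → K.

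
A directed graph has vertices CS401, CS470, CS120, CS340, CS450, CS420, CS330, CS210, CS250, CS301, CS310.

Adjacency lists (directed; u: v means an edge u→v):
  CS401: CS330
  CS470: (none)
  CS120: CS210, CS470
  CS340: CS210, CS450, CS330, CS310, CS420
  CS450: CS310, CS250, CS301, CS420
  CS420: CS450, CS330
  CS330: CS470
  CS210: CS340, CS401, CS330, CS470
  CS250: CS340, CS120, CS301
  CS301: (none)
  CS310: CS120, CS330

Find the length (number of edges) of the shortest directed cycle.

2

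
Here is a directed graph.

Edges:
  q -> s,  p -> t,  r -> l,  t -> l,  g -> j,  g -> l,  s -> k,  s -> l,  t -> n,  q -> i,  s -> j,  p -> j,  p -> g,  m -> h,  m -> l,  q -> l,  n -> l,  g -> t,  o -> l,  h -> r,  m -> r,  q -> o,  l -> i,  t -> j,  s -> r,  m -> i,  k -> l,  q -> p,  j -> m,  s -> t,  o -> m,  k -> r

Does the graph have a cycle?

No

DFS with white/gray/black marking, starting from t:
t gray
  l gray
    i gray
    i black
  l black
  n gray
    n→l: l black — skip
  n black
  j gray
    m gray
      m→l: l black — skip
      h gray
        r gray
          r→l: l black — skip
        r black
      h black
      m→r: r black — skip
      m→i: i black — skip
    m black
  j black
t black
g gray
  g→t: t black — skip
  g→l: l black — skip
  g→j: j black — skip
g black
k gray
  k→l: l black — skip
  k→r: r black — skip
k black
o gray
  o→m: m black — skip
  o→l: l black — skip
o black
p gray
  p→j: j black — skip
  p→g: g black — skip
  p→t: t black — skip
p black
q gray
  q→p: p black — skip
  s gray
    s→r: r black — skip
    s→t: t black — skip
    s→l: l black — skip
    s→j: j black — skip
    s→k: k black — skip
  s black
  q→o: o black — skip
  q→i: i black — skip
  q→l: l black — skip
q black
Every edge goes to a white or black vertex — no back edge, so the graph is acyclic.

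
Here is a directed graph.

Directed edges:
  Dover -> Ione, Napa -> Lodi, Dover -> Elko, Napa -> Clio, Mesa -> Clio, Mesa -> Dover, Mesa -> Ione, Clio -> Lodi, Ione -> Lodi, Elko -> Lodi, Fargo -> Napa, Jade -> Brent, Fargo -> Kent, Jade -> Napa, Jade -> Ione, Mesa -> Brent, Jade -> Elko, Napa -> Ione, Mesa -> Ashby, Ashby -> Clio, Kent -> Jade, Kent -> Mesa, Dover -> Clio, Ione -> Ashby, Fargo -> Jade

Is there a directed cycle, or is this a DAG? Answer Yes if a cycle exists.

DFS with white/gray/black marking, starting from Brent:
Brent gray
Brent black
Mesa gray
  Mesa→Brent: Brent black — skip
  Ashby gray
    Clio gray
      Lodi gray
      Lodi black
    Clio black
  Ashby black
  Dover gray
    Dover→Clio: Clio black — skip
    Ione gray
      Ione→Ashby: Ashby black — skip
      Ione→Lodi: Lodi black — skip
    Ione black
    Elko gray
      Elko→Lodi: Lodi black — skip
    Elko black
  Dover black
  Mesa→Clio: Clio black — skip
  Mesa→Ione: Ione black — skip
Mesa black
Napa gray
  Napa→Lodi: Lodi black — skip
  Napa→Clio: Clio black — skip
  Napa→Ione: Ione black — skip
Napa black
Kent gray
  Kent→Mesa: Mesa black — skip
  Jade gray
    Jade→Napa: Napa black — skip
    Jade→Elko: Elko black — skip
    Jade→Brent: Brent black — skip
    Jade→Ione: Ione black — skip
  Jade black
Kent black
Fargo gray
  Fargo→Napa: Napa black — skip
  Fargo→Kent: Kent black — skip
  Fargo→Jade: Jade black — skip
Fargo black
Every edge goes to a white or black vertex — no back edge, so the graph is acyclic.

No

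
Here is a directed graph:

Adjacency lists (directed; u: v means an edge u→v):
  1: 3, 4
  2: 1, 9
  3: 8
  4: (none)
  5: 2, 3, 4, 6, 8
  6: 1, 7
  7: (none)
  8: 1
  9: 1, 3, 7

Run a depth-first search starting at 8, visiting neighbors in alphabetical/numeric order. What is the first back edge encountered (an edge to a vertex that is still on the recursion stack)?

DFS from 8 (visiting neighbors in alphabetical/numeric order); mark gray on enter, black on exit:
8 gray
  1 gray
    3 gray
      3→8: 8 is gray → back edge
First back edge: 3 → 8.

3→8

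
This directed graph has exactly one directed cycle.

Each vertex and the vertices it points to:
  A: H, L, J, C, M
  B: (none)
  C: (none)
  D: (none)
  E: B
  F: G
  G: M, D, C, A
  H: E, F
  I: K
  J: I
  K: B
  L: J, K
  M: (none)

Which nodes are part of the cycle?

DFS with gray/black marking from G:
G gray
  M gray
  M black
  D gray
  D black
  C gray
  C black
  A gray
    H gray
      E gray
        B gray
        B black
      E black
      F gray
        F→G: G is gray → back edge
Back edge closes the cycle G → A → H → F → G; its vertices are {A, F, G, H}.

A, F, G, H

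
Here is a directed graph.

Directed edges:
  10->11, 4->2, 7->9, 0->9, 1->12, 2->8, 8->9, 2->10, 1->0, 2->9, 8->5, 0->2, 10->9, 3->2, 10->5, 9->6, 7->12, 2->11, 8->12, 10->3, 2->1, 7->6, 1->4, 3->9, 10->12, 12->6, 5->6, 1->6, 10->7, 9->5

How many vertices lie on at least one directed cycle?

6

A vertex is on a directed cycle iff it belongs to a strongly connected component of size ≥ 2 (or has a self-loop).
The vertices on cycles are {0, 1, 2, 3, 4, 10} — 6 in total.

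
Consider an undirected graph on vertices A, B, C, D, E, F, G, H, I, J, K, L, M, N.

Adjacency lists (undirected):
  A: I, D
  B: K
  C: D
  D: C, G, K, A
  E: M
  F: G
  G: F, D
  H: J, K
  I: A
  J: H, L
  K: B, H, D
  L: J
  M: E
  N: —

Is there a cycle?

DFS, tracking each vertex's parent; an edge to a visited non-parent vertex closes a cycle.
Start from I:
visit I (parent –)
  visit A (parent I)
    A–I: parent, skip
    visit D (parent A)
      visit C (parent D)
        C–D: parent, skip
      visit G (parent D)
        visit F (parent G)
          F–G: parent, skip
        G–D: parent, skip
      visit K (parent D)
        visit B (parent K)
          B–K: parent, skip
        visit H (parent K)
          visit J (parent H)
            J–H: parent, skip
            visit L (parent J)
              L–J: parent, skip
          H–K: parent, skip
        K–D: parent, skip
      D–A: parent, skip
visit E (parent –)
  visit M (parent E)
    M–E: parent, skip
visit N (parent –)
No non-parent visited neighbor found — the graph is a forest.

No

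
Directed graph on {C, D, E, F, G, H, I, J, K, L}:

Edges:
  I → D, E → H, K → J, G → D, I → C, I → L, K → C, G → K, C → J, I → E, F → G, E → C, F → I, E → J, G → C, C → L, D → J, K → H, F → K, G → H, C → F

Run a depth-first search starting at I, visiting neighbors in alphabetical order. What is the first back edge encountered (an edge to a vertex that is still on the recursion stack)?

G->C

DFS from I (visiting neighbors in alphabetical order); mark gray on enter, black on exit:
I gray
  C gray
    F gray
      G gray
        G→C: C is gray → back edge
First back edge: G → C.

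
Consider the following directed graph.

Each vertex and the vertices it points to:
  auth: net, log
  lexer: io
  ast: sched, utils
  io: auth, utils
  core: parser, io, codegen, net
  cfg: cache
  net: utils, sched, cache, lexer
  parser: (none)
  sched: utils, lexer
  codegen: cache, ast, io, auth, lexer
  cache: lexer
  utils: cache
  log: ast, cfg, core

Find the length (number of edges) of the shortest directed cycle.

4

For each vertex v, BFS finds the shortest path from v back to v.
The shortest such closed walk is core → io → auth → log → core, length 4.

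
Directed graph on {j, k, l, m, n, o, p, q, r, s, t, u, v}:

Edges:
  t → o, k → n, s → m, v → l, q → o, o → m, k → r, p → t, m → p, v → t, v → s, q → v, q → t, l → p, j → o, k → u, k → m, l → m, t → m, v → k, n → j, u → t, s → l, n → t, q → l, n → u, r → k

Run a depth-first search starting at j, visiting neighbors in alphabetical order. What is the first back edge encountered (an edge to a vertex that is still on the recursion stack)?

t->m

DFS from j (visiting neighbors in alphabetical order); mark gray on enter, black on exit:
j gray
  o gray
    m gray
      p gray
        t gray
          t→m: m is gray → back edge
First back edge: t → m.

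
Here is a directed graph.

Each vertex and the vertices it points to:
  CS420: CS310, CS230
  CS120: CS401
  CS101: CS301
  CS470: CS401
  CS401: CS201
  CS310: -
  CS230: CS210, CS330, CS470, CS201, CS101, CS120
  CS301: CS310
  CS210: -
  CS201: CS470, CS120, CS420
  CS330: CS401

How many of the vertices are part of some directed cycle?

A vertex is on a directed cycle iff it belongs to a strongly connected component of size ≥ 2 (or has a self-loop).
The vertices on cycles are {CS120, CS201, CS230, CS330, CS401, CS420, CS470} — 7 in total.

7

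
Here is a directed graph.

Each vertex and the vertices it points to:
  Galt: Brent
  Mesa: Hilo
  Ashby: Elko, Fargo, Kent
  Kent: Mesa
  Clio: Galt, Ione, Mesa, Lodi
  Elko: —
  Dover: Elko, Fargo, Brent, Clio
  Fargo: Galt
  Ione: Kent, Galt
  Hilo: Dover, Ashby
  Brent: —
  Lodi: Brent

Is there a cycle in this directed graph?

Yes

DFS with white/gray/black marking, starting from Mesa:
Mesa gray
  Hilo gray
    Dover gray
      Elko gray
      Elko black
      Fargo gray
        Galt gray
          Brent gray
          Brent black
        Galt black
      Fargo black
      Dover→Brent: Brent black — skip
      Clio gray
        Clio→Galt: Galt black — skip
        Ione gray
          Kent gray
            Kent→Mesa: Mesa is gray → back edge
Back edge found, so a cycle exists: Mesa → Hilo → Dover → Clio → Ione → Kent → Mesa.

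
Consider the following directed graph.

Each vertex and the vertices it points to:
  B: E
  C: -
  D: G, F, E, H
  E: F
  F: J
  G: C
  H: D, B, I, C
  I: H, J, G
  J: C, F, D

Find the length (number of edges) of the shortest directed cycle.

2

For each vertex v, BFS finds the shortest path from v back to v.
The shortest such closed walk is H → D → H, length 2.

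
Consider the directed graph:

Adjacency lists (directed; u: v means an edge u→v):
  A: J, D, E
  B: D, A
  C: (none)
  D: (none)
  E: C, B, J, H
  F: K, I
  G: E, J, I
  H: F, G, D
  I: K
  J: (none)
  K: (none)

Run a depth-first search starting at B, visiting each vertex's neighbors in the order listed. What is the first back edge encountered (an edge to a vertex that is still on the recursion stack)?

E->B

DFS from B (visiting each vertex's neighbors in the order listed); mark gray on enter, black on exit:
B gray
  D gray
  D black
  A gray
    J gray
    J black
    A→D: D black — skip
    E gray
      C gray
      C black
      E→B: B is gray → back edge
First back edge: E → B.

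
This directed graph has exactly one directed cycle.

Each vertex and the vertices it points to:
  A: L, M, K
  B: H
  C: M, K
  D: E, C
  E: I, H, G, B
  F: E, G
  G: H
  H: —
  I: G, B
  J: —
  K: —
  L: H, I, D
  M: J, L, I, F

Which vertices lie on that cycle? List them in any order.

DFS with gray/black marking from M:
M gray
  J gray
  J black
  L gray
    H gray
    H black
    I gray
      G gray
        G→H: H black — skip
      G black
      B gray
        B→H: H black — skip
      B black
    I black
    D gray
      E gray
        E→I: I black — skip
        E→H: H black — skip
        E→G: G black — skip
        E→B: B black — skip
      E black
      C gray
        C→M: M is gray → back edge
Back edge closes the cycle M → L → D → C → M; its vertices are {C, D, L, M}.

C, D, L, M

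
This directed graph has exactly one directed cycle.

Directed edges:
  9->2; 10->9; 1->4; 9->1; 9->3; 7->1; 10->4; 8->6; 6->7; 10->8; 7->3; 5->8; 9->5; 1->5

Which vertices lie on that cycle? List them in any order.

1, 5, 6, 7, 8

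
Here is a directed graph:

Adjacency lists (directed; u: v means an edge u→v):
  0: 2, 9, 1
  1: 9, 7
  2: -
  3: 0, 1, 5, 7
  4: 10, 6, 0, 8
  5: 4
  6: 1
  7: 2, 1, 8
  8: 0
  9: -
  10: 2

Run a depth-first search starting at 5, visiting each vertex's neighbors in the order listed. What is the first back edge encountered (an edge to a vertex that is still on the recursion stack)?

7→1

DFS from 5 (visiting each vertex's neighbors in the order listed); mark gray on enter, black on exit:
5 gray
  4 gray
    10 gray
      2 gray
      2 black
    10 black
    6 gray
      1 gray
        9 gray
        9 black
        7 gray
          7→2: 2 black — skip
          7→1: 1 is gray → back edge
First back edge: 7 → 1.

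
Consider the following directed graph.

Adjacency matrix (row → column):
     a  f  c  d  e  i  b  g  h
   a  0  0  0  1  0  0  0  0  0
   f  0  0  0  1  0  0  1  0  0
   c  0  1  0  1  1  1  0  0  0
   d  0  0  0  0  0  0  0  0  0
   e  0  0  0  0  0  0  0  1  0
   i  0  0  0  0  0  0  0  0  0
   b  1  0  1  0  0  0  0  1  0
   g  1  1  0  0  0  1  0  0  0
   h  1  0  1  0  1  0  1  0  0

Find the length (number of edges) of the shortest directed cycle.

For each vertex v, BFS finds the shortest path from v back to v.
The shortest such closed walk is b → c → f → b, length 3.

3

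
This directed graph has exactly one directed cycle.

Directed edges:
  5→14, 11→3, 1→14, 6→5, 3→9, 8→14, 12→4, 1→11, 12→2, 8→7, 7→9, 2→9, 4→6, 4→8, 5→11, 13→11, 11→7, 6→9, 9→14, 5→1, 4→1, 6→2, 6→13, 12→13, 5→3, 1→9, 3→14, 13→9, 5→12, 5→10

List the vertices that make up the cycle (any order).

DFS with gray/black marking from 5:
5 gray
  11 gray
    7 gray
      9 gray
        14 gray
        14 black
      9 black
    7 black
    3 gray
      3→14: 14 black — skip
      3→9: 9 black — skip
    3 black
  11 black
  12 gray
    2 gray
      2→9: 9 black — skip
    2 black
    4 gray
      6 gray
        13 gray
          13→11: 11 black — skip
          13→9: 9 black — skip
        13 black
        6→9: 9 black — skip
        6→5: 5 is gray → back edge
Back edge closes the cycle 5 → 12 → 4 → 6 → 5; its vertices are {4, 5, 6, 12}.

4, 5, 6, 12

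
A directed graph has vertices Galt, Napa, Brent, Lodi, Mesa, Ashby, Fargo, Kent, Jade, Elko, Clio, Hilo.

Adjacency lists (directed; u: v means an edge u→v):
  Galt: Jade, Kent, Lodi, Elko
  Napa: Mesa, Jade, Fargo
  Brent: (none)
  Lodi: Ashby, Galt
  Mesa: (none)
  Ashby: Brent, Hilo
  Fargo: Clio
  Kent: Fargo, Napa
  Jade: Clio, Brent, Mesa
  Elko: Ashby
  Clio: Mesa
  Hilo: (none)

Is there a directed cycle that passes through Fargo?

No

Fargo lies on a cycle iff there is a path from Fargo back to itself.
Exploring from Fargo, it never reaches itself; equivalently, its strongly connected component is a singleton.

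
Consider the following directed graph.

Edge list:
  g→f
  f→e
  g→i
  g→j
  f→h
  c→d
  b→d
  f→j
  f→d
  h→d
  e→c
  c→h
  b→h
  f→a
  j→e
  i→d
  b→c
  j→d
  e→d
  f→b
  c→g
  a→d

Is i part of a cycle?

No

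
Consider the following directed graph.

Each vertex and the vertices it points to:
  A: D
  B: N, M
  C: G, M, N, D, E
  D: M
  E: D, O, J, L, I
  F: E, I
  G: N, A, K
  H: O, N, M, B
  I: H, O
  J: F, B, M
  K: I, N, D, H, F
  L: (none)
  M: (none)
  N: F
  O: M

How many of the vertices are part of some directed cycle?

A vertex is on a directed cycle iff it belongs to a strongly connected component of size ≥ 2 (or has a self-loop).
The vertices on cycles are {B, E, F, H, I, J, N} — 7 in total.

7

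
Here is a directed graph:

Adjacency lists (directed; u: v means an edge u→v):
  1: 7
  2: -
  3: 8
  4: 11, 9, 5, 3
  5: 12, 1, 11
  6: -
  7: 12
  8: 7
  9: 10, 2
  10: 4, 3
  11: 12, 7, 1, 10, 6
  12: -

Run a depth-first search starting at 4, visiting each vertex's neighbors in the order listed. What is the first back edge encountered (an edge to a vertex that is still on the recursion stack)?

10->4

DFS from 4 (visiting each vertex's neighbors in the order listed); mark gray on enter, black on exit:
4 gray
  11 gray
    12 gray
    12 black
    7 gray
      7→12: 12 black — skip
    7 black
    1 gray
      1→7: 7 black — skip
    1 black
    10 gray
      10→4: 4 is gray → back edge
First back edge: 10 → 4.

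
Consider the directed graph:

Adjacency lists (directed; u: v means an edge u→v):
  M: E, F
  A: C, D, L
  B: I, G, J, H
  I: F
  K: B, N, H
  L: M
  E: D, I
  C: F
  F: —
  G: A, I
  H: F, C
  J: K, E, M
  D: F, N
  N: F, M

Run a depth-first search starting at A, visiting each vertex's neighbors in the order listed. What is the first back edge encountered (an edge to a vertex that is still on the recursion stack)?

DFS from A (visiting each vertex's neighbors in the order listed); mark gray on enter, black on exit:
A gray
  C gray
    F gray
    F black
  C black
  D gray
    D→F: F black — skip
    N gray
      N→F: F black — skip
      M gray
        E gray
          E→D: D is gray → back edge
First back edge: E → D.

E→D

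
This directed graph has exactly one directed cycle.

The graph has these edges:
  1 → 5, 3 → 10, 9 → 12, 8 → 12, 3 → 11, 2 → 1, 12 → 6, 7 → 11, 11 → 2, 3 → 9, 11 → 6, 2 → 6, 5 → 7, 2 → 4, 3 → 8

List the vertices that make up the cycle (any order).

DFS with gray/black marking from 11:
11 gray
  2 gray
    6 gray
    6 black
    4 gray
    4 black
    1 gray
      5 gray
        7 gray
          7→11: 11 is gray → back edge
Back edge closes the cycle 11 → 2 → 1 → 5 → 7 → 11; its vertices are {1, 2, 5, 7, 11}.

1, 2, 5, 7, 11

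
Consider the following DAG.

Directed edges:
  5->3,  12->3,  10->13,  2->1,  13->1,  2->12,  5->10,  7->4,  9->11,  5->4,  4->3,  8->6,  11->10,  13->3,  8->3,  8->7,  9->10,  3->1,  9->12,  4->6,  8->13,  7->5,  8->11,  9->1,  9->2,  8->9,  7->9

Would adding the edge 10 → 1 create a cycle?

No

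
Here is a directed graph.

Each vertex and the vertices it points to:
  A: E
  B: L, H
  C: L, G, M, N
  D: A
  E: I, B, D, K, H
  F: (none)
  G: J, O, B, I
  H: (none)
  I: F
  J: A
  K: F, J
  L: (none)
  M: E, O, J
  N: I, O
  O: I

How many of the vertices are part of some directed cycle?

5

A vertex is on a directed cycle iff it belongs to a strongly connected component of size ≥ 2 (or has a self-loop).
The vertices on cycles are {A, D, E, J, K} — 5 in total.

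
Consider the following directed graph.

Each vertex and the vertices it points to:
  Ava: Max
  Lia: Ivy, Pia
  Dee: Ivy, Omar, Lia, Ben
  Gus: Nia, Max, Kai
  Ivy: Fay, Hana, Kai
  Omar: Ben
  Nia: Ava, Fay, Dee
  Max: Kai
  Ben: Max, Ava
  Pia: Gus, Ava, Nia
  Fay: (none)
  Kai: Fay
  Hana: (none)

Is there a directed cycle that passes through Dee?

Dee is on a cycle iff Dee can reach itself via ≥1 edge.
Dee → Lia → Pia → Nia → Dee — yes.

Yes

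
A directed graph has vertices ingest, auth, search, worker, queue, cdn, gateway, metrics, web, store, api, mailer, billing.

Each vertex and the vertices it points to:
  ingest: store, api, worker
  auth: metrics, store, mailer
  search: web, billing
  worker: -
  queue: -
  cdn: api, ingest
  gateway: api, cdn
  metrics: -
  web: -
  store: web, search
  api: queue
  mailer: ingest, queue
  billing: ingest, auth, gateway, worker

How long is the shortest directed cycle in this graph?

4

For each vertex v, BFS finds the shortest path from v back to v.
The shortest such closed walk is auth → store → search → billing → auth, length 4.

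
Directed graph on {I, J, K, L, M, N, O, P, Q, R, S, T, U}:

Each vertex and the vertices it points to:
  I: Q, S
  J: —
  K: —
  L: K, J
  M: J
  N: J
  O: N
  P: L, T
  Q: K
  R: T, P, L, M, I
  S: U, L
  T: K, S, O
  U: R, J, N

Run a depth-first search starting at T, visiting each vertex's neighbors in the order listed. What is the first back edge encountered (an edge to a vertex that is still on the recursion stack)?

DFS from T (visiting each vertex's neighbors in the order listed); mark gray on enter, black on exit:
T gray
  K gray
  K black
  S gray
    U gray
      R gray
        R→T: T is gray → back edge
First back edge: R → T.

R→T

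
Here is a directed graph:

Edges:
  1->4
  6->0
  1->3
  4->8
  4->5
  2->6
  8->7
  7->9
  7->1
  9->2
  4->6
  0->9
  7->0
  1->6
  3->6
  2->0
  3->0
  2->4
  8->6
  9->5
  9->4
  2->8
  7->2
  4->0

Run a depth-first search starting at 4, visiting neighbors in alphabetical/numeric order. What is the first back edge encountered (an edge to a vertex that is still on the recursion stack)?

DFS from 4 (visiting neighbors in alphabetical/numeric order); mark gray on enter, black on exit:
4 gray
  0 gray
    9 gray
      2 gray
        2→0: 0 is gray → back edge
First back edge: 2 → 0.

2→0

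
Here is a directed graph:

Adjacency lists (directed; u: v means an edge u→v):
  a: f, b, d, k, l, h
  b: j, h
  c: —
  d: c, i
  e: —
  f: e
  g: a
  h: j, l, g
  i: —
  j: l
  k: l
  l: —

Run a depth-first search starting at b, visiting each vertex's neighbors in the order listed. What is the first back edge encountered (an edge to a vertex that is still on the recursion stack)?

a->b

DFS from b (visiting each vertex's neighbors in the order listed); mark gray on enter, black on exit:
b gray
  j gray
    l gray
    l black
  j black
  h gray
    h→j: j black — skip
    h→l: l black — skip
    g gray
      a gray
        f gray
          e gray
          e black
        f black
        a→b: b is gray → back edge
First back edge: a → b.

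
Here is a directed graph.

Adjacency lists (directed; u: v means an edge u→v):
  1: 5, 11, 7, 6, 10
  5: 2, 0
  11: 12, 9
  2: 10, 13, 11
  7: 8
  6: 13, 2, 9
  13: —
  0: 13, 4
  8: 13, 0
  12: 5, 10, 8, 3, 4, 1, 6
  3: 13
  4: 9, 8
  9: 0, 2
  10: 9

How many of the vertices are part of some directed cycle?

A vertex is on a directed cycle iff it belongs to a strongly connected component of size ≥ 2 (or has a self-loop).
The vertices on cycles are {0, 1, 2, 4, 5, 6, 7, 8, 9, 10, 11, 12} — 12 in total.

12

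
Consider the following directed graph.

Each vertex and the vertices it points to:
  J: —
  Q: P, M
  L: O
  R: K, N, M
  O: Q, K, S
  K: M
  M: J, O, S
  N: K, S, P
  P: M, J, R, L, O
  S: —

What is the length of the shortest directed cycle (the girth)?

For each vertex v, BFS finds the shortest path from v back to v.
The shortest such closed walk is Q → M → O → Q, length 3.

3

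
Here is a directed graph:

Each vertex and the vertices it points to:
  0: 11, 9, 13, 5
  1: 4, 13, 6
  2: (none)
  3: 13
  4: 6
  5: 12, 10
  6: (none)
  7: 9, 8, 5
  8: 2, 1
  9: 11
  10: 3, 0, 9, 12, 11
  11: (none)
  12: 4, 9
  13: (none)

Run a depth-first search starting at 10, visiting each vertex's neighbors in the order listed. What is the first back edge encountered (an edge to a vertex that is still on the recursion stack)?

DFS from 10 (visiting each vertex's neighbors in the order listed); mark gray on enter, black on exit:
10 gray
  3 gray
    13 gray
    13 black
  3 black
  0 gray
    11 gray
    11 black
    9 gray
      9→11: 11 black — skip
    9 black
    0→13: 13 black — skip
    5 gray
      12 gray
        4 gray
          6 gray
          6 black
        4 black
        12→9: 9 black — skip
      12 black
      5→10: 10 is gray → back edge
First back edge: 5 → 10.

5→10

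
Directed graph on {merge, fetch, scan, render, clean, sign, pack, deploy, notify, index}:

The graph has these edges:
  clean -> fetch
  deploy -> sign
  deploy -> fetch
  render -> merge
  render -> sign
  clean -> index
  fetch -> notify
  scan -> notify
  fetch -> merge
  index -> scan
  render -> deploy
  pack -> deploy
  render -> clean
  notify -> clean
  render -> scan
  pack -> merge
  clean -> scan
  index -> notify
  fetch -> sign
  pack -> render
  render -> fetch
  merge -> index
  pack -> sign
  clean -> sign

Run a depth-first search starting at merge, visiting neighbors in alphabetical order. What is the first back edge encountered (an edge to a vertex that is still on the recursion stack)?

fetch→merge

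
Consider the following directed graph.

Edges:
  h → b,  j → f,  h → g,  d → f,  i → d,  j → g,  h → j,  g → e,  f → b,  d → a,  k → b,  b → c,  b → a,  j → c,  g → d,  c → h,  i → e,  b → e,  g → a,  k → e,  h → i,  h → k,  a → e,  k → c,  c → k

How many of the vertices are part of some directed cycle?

9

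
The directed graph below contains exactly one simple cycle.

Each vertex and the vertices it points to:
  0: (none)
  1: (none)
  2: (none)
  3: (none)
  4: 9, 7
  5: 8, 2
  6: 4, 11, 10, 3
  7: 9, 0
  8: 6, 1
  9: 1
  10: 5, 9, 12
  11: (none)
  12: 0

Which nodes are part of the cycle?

DFS with gray/black marking from 6:
6 gray
  4 gray
    9 gray
      1 gray
      1 black
    9 black
    7 gray
      7→9: 9 black — skip
      0 gray
      0 black
    7 black
  4 black
  11 gray
  11 black
  10 gray
    5 gray
      8 gray
        8→6: 6 is gray → back edge
Back edge closes the cycle 6 → 10 → 5 → 8 → 6; its vertices are {5, 6, 8, 10}.

5, 6, 8, 10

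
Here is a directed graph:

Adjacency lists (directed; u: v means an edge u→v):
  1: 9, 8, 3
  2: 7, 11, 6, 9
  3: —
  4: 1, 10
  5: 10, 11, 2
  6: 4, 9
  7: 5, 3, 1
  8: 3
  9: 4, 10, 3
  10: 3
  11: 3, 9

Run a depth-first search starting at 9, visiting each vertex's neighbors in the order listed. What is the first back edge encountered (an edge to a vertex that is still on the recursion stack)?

1->9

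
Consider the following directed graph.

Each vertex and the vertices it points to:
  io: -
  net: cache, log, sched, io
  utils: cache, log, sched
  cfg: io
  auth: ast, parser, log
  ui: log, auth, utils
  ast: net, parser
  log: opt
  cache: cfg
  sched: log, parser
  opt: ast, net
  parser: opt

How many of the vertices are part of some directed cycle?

A vertex is on a directed cycle iff it belongs to a strongly connected component of size ≥ 2 (or has a self-loop).
The vertices on cycles are {ast, log, net, opt, sched, parser} — 6 in total.

6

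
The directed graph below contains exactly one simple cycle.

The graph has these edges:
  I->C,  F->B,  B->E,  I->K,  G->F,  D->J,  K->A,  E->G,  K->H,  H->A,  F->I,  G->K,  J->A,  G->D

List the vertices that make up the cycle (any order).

DFS with gray/black marking from G:
G gray
  K gray
    A gray
    A black
    H gray
      H→A: A black — skip
    H black
  K black
  F gray
    I gray
      C gray
      C black
      I→K: K black — skip
    I black
    B gray
      E gray
        E→G: G is gray → back edge
Back edge closes the cycle G → F → B → E → G; its vertices are {B, E, F, G}.

B, E, F, G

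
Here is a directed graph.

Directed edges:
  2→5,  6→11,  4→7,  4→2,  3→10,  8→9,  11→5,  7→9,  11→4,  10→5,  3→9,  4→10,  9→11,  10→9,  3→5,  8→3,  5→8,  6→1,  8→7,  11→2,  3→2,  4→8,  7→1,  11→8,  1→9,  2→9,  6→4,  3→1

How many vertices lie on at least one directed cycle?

A vertex is on a directed cycle iff it belongs to a strongly connected component of size ≥ 2 (or has a self-loop).
The vertices on cycles are {1, 2, 3, 4, 5, 7, 8, 9, 10, 11} — 10 in total.

10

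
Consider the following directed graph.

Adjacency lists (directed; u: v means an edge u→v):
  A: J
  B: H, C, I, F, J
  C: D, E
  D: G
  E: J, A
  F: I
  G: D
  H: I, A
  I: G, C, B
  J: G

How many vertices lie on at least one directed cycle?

A vertex is on a directed cycle iff it belongs to a strongly connected component of size ≥ 2 (or has a self-loop).
The vertices on cycles are {B, D, F, G, H, I} — 6 in total.

6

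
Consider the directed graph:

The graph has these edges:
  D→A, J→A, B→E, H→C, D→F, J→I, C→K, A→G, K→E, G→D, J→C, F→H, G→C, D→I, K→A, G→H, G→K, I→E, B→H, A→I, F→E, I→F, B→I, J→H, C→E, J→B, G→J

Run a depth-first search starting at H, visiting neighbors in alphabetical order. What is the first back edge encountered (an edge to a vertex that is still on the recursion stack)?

DFS from H (visiting neighbors in alphabetical order); mark gray on enter, black on exit:
H gray
  C gray
    E gray
    E black
    K gray
      A gray
        G gray
          G→C: C is gray → back edge
First back edge: G → C.

G->C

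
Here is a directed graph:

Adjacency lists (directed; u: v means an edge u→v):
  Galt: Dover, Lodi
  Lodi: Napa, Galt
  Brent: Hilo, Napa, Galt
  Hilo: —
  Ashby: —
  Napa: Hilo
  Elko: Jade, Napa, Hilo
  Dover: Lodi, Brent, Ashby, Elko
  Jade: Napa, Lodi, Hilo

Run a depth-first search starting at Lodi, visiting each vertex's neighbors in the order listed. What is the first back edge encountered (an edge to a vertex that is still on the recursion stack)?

Dover→Lodi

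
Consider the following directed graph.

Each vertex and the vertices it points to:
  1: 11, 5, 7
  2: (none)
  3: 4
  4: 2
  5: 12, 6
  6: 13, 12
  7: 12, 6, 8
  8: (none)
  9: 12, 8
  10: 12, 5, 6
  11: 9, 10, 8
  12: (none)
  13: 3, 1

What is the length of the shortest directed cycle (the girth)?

For each vertex v, BFS finds the shortest path from v back to v.
The shortest such closed walk is 13 → 1 → 7 → 6 → 13, length 4.

4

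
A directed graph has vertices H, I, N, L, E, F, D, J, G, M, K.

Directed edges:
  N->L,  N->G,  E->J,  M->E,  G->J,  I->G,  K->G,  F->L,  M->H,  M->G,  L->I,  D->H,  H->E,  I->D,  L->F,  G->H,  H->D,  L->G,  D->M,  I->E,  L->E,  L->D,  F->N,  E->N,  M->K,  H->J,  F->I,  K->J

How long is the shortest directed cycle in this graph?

For each vertex v, BFS finds the shortest path from v back to v.
The shortest such closed walk is F → L → F, length 2.

2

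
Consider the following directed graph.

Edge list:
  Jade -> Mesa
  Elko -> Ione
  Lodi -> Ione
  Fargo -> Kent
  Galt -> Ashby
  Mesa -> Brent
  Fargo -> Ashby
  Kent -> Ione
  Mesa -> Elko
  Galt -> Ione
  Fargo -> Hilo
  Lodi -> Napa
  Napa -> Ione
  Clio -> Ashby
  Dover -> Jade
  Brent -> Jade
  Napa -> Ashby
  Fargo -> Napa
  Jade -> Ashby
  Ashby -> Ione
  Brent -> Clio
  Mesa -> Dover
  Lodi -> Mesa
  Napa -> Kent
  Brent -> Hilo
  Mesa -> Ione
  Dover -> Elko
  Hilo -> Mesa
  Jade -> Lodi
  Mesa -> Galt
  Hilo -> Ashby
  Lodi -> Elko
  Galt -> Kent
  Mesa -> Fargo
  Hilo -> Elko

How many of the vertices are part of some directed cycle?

7

A vertex is on a directed cycle iff it belongs to a strongly connected component of size ≥ 2 (or has a self-loop).
The vertices on cycles are {Hilo, Jade, Lodi, Mesa, Brent, Dover, Fargo} — 7 in total.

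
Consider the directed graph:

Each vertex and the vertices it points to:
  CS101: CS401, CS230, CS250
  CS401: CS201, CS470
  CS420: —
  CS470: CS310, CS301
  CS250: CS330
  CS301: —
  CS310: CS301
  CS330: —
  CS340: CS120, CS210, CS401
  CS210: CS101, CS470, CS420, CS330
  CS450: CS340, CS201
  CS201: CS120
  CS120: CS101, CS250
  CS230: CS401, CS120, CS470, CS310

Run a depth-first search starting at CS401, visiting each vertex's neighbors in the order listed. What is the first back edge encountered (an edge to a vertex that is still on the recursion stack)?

CS101->CS401

DFS from CS401 (visiting each vertex's neighbors in the order listed); mark gray on enter, black on exit:
CS401 gray
  CS201 gray
    CS120 gray
      CS101 gray
        CS101→CS401: CS401 is gray → back edge
First back edge: CS101 → CS401.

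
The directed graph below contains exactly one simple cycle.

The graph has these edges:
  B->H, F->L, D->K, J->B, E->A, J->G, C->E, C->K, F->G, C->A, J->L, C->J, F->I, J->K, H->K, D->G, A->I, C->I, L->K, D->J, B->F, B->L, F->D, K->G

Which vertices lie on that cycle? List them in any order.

B, D, F, J

DFS with gray/black marking from J:
J gray
  L gray
    K gray
      G gray
      G black
    K black
  L black
  J→G: G black — skip
  J→K: K black — skip
  B gray
    H gray
      H→K: K black — skip
    H black
    F gray
      F→G: G black — skip
      F→L: L black — skip
      I gray
      I black
      D gray
        D→K: K black — skip
        D→J: J is gray → back edge
Back edge closes the cycle J → B → F → D → J; its vertices are {B, D, F, J}.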